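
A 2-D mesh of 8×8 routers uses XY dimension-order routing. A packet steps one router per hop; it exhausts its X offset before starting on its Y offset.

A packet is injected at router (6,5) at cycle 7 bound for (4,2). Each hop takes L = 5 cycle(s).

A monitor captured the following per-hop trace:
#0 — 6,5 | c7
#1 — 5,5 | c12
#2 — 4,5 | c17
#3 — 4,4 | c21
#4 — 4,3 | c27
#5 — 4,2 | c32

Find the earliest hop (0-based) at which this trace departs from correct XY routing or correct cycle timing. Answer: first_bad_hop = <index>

  1: Δx=-1 Δy=+0 Δt=5 [ok]
  2: Δx=-1 Δy=+0 Δt=5 [ok]
  3: Δx=+0 Δy=-1 Δt=4 [BAD: Δcyc=4≠L]

first_bad_hop = 3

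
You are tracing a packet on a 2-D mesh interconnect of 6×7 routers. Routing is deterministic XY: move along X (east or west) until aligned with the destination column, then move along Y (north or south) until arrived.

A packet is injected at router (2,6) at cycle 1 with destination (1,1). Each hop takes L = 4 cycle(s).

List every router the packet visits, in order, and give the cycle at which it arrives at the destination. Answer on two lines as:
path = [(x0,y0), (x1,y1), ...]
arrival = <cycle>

t=1: at (2,6)
t=5: at (1,6) after W
t=9: at (1,5) after S
t=13: at (1,4) after S
t=17: at (1,3) after S
t=21: at (1,2) after S
t=25: at (1,1) after S

path = [(2,6), (1,6), (1,5), (1,4), (1,3), (1,2), (1,1)]
arrival = 25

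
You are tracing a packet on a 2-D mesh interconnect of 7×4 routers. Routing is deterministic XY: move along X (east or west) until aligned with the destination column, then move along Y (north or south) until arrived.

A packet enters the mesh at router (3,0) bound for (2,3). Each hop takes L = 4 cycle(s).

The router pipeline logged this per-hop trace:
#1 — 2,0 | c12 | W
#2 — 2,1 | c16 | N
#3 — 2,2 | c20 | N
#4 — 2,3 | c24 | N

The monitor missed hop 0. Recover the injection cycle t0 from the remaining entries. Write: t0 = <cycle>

At hop 1 the cycle is 12; in general cyc_k = t0 + kL.
Therefore t0 = 12 − L = 8.

t0 = 8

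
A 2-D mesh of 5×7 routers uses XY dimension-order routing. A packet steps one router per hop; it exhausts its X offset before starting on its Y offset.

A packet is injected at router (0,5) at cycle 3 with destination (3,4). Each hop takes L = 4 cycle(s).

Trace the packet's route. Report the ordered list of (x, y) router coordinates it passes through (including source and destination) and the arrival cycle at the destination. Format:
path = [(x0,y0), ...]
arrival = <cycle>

src (0,5)  cyc=3
E→(1,5)  cyc=7
E→(2,5)  cyc=11
E→(3,5)  cyc=15
S→(3,4)  cyc=19

path = [(0,5), (1,5), (2,5), (3,5), (3,4)]
arrival = 19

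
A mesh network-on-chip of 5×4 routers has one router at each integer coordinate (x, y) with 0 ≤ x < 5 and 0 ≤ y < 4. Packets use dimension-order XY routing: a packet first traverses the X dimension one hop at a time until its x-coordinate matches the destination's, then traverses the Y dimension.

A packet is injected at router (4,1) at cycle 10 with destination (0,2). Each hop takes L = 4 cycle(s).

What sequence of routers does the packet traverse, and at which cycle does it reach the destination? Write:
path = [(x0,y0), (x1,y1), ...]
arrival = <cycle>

path = [(4,1), (3,1), (2,1), (1,1), (0,1), (0,2)]
arrival = 30

hop 0: (4,1) @ cyc 10
hop 1: (3,1) @ cyc 14  [W]
hop 2: (2,1) @ cyc 18  [W]
hop 3: (1,1) @ cyc 22  [W]
hop 4: (0,1) @ cyc 26  [W]
hop 5: (0,2) @ cyc 30  [N]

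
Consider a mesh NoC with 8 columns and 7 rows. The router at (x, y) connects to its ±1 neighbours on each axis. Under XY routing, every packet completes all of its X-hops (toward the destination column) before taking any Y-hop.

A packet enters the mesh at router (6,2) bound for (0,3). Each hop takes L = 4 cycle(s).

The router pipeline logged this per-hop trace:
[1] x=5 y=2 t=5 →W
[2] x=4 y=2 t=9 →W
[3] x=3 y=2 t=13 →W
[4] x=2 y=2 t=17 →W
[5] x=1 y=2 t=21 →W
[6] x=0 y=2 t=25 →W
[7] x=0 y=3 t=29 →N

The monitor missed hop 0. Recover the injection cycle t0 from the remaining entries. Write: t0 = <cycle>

The first recorded entry is hop 1 at cycle 5.
So t0 = 5 − 1·4 = 1.

t0 = 1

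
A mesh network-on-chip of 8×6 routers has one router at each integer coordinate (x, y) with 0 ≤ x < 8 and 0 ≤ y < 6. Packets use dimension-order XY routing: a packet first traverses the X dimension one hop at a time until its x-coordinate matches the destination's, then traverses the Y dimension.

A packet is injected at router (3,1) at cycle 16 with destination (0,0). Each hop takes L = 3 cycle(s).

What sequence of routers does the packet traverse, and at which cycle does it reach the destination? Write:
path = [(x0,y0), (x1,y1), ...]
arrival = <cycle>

path = [(3,1), (2,1), (1,1), (0,1), (0,0)]
arrival = 28

t=16: at (3,1)
t=19: at (2,1) after W
t=22: at (1,1) after W
t=25: at (0,1) after W
t=28: at (0,0) after S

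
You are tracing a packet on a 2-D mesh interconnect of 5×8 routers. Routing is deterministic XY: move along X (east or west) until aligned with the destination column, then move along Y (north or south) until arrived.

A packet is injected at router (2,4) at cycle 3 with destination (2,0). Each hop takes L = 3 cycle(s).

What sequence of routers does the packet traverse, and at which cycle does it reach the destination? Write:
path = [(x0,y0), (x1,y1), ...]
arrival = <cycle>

src (2,4)  cyc=3
S→(2,3)  cyc=6
S→(2,2)  cyc=9
S→(2,1)  cyc=12
S→(2,0)  cyc=15

path = [(2,4), (2,3), (2,2), (2,1), (2,0)]
arrival = 15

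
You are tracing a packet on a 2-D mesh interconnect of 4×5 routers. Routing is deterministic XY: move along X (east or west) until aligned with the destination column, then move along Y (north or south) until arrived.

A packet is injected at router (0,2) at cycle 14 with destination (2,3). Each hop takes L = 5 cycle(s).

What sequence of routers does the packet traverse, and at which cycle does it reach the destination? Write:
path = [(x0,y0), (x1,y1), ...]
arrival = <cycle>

path = [(0,2), (1,2), (2,2), (2,3)]
arrival = 29

  0. router=(0,2) cycle=14 (inject)
  1. router=(1,2) cycle=19 dir=E
  2. router=(2,2) cycle=24 dir=E
  3. router=(2,3) cycle=29 dir=N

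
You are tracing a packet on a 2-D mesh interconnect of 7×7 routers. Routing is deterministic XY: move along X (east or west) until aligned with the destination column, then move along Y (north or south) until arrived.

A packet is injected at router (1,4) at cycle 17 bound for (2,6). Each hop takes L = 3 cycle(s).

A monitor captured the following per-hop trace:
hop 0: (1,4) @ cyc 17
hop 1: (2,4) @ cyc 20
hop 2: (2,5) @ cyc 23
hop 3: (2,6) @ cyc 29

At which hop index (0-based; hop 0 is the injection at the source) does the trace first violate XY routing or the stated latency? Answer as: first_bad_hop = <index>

first_bad_hop = 3

[1] (+1,+0) / 3c ⇒ ok
[2] (+0,+1) / 3c ⇒ ok
[3] (+0,+1) / 6c ⇒ BAD: Δcyc=6≠L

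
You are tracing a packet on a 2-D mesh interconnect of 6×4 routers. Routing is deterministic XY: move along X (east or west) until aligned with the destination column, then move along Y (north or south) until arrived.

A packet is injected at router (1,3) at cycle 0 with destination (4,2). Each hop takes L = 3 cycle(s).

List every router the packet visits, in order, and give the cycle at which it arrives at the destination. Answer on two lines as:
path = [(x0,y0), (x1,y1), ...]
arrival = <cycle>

src (1,3)  cyc=0
E→(2,3)  cyc=3
E→(3,3)  cyc=6
E→(4,3)  cyc=9
S→(4,2)  cyc=12

path = [(1,3), (2,3), (3,3), (4,3), (4,2)]
arrival = 12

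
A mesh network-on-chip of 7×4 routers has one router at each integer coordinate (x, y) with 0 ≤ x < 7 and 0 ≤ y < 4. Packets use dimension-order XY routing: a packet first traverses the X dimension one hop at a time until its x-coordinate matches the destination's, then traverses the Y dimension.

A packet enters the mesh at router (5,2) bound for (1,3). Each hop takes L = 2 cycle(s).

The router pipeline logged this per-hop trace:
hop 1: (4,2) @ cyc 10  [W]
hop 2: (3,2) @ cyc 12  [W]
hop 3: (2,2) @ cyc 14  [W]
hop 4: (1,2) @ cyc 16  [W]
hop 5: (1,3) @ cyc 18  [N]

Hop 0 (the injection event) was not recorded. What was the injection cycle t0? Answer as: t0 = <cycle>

t0 = 8

At hop 1 the cycle is 10; in general cyc_k = t0 + kL.
t0 = cyc[1] − L = 10 − 2 = 8.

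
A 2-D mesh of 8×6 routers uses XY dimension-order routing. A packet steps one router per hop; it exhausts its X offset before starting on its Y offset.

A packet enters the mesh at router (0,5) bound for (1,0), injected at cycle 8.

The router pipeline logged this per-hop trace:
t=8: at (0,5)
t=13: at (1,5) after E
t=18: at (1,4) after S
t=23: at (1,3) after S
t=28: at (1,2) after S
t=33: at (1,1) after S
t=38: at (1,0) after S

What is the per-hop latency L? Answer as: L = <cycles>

L = 5

cyc[1] − cyc[0] = 13 − 8 = 5.
Each hop adds L, hence L = 5.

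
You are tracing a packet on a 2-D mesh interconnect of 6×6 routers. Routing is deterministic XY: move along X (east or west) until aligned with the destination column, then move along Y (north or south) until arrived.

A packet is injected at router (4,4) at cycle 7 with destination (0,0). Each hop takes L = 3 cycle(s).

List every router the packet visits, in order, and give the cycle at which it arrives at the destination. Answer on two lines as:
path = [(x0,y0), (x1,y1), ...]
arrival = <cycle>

t=7: at (4,4)
t=10: at (3,4) after W
t=13: at (2,4) after W
t=16: at (1,4) after W
t=19: at (0,4) after W
t=22: at (0,3) after S
t=25: at (0,2) after S
t=28: at (0,1) after S
t=31: at (0,0) after S

path = [(4,4), (3,4), (2,4), (1,4), (0,4), (0,3), (0,2), (0,1), (0,0)]
arrival = 31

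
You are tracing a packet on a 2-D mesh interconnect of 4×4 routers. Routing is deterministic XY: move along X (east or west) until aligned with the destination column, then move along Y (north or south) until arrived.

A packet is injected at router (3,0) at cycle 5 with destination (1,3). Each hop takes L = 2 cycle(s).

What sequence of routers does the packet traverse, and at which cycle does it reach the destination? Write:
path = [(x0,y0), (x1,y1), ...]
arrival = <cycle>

  0. router=(3,0) cycle=5 (inject)
  1. router=(2,0) cycle=7 dir=W
  2. router=(1,0) cycle=9 dir=W
  3. router=(1,1) cycle=11 dir=N
  4. router=(1,2) cycle=13 dir=N
  5. router=(1,3) cycle=15 dir=N

path = [(3,0), (2,0), (1,0), (1,1), (1,2), (1,3)]
arrival = 15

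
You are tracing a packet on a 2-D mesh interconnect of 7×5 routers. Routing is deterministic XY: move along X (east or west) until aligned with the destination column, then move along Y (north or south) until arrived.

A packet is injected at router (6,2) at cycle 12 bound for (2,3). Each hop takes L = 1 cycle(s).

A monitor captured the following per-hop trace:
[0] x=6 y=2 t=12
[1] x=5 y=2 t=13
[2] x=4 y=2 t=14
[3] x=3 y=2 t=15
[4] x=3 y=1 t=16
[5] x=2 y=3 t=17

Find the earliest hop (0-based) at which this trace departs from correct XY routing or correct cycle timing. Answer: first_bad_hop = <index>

first_bad_hop = 4

  1: Δx=-1 Δy=+0 Δt=1 [ok]
  2: Δx=-1 Δy=+0 Δt=1 [ok]
  3: Δx=-1 Δy=+0 Δt=1 [ok]
  4: Δx=+0 Δy=-1 Δt=1 [BAD: Y-move but x=3≠2]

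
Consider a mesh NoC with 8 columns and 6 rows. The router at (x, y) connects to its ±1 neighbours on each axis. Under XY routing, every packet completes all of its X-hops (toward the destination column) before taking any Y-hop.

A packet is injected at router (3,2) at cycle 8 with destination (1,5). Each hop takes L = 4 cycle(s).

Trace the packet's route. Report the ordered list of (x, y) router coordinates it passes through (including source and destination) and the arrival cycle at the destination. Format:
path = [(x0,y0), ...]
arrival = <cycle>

t=8: at (3,2)
t=12: at (2,2) after W
t=16: at (1,2) after W
t=20: at (1,3) after N
t=24: at (1,4) after N
t=28: at (1,5) after N

path = [(3,2), (2,2), (1,2), (1,3), (1,4), (1,5)]
arrival = 28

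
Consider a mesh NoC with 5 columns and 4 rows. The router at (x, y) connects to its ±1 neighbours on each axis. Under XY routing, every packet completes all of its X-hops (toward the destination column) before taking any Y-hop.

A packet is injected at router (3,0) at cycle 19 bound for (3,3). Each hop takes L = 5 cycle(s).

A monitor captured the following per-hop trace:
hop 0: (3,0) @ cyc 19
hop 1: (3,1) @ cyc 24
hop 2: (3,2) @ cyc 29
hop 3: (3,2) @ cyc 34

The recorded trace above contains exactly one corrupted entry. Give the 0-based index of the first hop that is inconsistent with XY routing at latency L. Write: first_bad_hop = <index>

first_bad_hop = 3

[1] (+0,+1) / 5c ⇒ ok
[2] (+0,+1) / 5c ⇒ ok
[3] (+0,+0) / 5c ⇒ BAD: non-unit step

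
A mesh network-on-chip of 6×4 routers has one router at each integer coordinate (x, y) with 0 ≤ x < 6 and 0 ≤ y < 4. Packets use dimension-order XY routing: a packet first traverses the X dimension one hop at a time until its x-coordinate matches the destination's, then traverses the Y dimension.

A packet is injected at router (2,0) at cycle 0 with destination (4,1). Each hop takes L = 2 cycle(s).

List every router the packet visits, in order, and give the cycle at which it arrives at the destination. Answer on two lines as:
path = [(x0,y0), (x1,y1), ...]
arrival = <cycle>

path = [(2,0), (3,0), (4,0), (4,1)]
arrival = 6

hop 0: (2,0) @ cyc 0
hop 1: (3,0) @ cyc 2  [E]
hop 2: (4,0) @ cyc 4  [E]
hop 3: (4,1) @ cyc 6  [N]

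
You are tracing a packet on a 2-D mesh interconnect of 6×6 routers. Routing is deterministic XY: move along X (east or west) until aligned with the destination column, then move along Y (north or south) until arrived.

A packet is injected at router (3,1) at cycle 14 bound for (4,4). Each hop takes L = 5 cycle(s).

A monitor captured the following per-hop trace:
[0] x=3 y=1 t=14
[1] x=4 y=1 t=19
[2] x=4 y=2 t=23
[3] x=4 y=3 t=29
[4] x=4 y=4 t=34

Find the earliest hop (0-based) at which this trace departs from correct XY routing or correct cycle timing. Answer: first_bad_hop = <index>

  1: Δx=+1 Δy=+0 Δt=5 [ok]
  2: Δx=+0 Δy=+1 Δt=4 [BAD: Δcyc=4≠L]

first_bad_hop = 2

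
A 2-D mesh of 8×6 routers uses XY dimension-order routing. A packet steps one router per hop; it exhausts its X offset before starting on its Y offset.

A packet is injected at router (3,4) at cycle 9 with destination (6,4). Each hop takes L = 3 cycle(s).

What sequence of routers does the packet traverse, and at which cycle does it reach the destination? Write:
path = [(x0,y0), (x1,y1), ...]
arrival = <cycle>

t=9: at (3,4)
t=12: at (4,4) after E
t=15: at (5,4) after E
t=18: at (6,4) after E

path = [(3,4), (4,4), (5,4), (6,4)]
arrival = 18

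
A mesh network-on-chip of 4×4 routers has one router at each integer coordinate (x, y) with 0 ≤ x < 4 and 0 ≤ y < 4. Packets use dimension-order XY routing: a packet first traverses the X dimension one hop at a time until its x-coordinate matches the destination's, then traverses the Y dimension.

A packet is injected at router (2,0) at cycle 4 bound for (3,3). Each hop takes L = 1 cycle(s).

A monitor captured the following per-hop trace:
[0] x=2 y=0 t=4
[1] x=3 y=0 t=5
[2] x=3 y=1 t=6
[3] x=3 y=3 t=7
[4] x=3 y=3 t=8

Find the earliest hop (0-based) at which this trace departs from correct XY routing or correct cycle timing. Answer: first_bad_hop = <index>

first_bad_hop = 3

hop 1: step (+1,+0), +1 cyc — ok
hop 2: step (+0,+1), +1 cyc — ok
hop 3: step (+0,+2), +1 cyc — BAD: non-unit step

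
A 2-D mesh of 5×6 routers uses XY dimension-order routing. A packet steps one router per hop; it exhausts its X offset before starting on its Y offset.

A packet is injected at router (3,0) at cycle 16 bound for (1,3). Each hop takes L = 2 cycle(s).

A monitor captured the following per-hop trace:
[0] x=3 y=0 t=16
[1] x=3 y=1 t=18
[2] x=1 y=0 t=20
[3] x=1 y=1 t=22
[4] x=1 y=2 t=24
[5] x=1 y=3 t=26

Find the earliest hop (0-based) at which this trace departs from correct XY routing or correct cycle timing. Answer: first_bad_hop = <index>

check 1→ d=(0,1) cyc+2: BAD: Y-move but x=3≠1

first_bad_hop = 1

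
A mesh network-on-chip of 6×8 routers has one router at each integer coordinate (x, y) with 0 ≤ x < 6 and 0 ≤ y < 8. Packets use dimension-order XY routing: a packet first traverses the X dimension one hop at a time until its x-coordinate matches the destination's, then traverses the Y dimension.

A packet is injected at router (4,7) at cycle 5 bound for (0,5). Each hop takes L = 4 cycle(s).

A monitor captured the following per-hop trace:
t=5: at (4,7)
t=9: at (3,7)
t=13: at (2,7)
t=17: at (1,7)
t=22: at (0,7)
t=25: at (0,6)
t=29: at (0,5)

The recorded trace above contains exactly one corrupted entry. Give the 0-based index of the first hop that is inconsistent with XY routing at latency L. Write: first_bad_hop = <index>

  1: Δx=-1 Δy=+0 Δt=4 [ok]
  2: Δx=-1 Δy=+0 Δt=4 [ok]
  3: Δx=-1 Δy=+0 Δt=4 [ok]
  4: Δx=-1 Δy=+0 Δt=5 [BAD: Δcyc=5≠L]

first_bad_hop = 4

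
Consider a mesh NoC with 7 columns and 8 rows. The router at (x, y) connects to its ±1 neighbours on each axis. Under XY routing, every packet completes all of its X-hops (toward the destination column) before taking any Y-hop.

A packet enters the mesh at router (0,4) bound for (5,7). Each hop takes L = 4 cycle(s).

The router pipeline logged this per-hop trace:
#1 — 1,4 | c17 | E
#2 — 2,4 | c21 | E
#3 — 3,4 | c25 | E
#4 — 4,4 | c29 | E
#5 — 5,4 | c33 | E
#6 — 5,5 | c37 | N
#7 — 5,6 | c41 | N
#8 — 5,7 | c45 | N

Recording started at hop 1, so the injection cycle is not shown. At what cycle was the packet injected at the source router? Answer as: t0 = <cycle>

t0 = 13

At hop 1 the cycle is 17; in general cyc_k = t0 + kL.
Subtract one hop: t0 = 17 − 4 = 13.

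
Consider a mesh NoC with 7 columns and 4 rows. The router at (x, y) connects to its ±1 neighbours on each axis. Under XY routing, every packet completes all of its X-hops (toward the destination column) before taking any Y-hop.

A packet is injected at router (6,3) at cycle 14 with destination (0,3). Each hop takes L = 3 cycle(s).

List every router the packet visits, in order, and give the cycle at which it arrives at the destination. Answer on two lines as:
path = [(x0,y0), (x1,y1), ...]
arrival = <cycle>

[0] x=6 y=3 t=14
[1] x=5 y=3 t=17 →W
[2] x=4 y=3 t=20 →W
[3] x=3 y=3 t=23 →W
[4] x=2 y=3 t=26 →W
[5] x=1 y=3 t=29 →W
[6] x=0 y=3 t=32 →W

path = [(6,3), (5,3), (4,3), (3,3), (2,3), (1,3), (0,3)]
arrival = 32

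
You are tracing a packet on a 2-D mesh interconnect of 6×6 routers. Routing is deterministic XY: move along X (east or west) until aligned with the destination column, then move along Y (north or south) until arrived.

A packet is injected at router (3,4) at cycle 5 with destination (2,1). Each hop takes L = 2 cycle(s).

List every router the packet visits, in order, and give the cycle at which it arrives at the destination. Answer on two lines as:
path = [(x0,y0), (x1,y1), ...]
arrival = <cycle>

[0] x=3 y=4 t=5
[1] x=2 y=4 t=7 →W
[2] x=2 y=3 t=9 →S
[3] x=2 y=2 t=11 →S
[4] x=2 y=1 t=13 →S

path = [(3,4), (2,4), (2,3), (2,2), (2,1)]
arrival = 13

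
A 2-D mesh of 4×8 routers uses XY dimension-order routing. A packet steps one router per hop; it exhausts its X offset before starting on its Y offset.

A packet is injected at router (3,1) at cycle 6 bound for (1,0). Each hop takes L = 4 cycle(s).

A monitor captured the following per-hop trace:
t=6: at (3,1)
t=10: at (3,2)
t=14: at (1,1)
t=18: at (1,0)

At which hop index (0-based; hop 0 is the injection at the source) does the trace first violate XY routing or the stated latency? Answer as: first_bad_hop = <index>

first_bad_hop = 1

  1: Δx=+0 Δy=+1 Δt=4 [BAD: Y-move but x=3≠1]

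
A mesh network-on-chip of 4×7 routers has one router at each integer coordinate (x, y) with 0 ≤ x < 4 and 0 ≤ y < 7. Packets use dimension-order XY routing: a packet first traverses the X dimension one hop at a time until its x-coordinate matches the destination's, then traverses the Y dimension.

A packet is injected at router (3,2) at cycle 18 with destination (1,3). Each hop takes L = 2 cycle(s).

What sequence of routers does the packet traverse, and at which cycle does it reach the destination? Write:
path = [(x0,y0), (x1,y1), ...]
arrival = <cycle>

path = [(3,2), (2,2), (1,2), (1,3)]
arrival = 24

src (3,2)  cyc=18
W→(2,2)  cyc=20
W→(1,2)  cyc=22
N→(1,3)  cyc=24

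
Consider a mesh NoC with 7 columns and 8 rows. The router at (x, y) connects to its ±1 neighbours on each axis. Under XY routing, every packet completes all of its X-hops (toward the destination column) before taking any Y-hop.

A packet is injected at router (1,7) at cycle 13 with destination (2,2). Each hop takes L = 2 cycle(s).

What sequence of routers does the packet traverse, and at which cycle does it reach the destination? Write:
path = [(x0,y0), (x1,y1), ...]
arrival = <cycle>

t=13: at (1,7)
t=15: at (2,7) after E
t=17: at (2,6) after S
t=19: at (2,5) after S
t=21: at (2,4) after S
t=23: at (2,3) after S
t=25: at (2,2) after S

path = [(1,7), (2,7), (2,6), (2,5), (2,4), (2,3), (2,2)]
arrival = 25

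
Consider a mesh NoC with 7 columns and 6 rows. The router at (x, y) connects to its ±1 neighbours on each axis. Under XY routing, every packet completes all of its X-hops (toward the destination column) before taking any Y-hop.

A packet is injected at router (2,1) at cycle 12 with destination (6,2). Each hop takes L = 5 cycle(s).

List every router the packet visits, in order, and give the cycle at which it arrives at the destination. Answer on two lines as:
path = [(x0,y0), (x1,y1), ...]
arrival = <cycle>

path = [(2,1), (3,1), (4,1), (5,1), (6,1), (6,2)]
arrival = 37

[0] x=2 y=1 t=12
[1] x=3 y=1 t=17 →E
[2] x=4 y=1 t=22 →E
[3] x=5 y=1 t=27 →E
[4] x=6 y=1 t=32 →E
[5] x=6 y=2 t=37 →N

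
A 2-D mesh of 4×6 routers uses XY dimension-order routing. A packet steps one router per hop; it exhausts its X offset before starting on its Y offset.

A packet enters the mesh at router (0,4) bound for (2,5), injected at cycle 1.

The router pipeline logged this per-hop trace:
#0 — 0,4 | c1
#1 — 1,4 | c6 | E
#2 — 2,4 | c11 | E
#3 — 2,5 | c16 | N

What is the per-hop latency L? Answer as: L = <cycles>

L = 5

Δcyc across hop 0→1: 6 − 1 = 5.
Per-hop latency L = Δcyc = 5.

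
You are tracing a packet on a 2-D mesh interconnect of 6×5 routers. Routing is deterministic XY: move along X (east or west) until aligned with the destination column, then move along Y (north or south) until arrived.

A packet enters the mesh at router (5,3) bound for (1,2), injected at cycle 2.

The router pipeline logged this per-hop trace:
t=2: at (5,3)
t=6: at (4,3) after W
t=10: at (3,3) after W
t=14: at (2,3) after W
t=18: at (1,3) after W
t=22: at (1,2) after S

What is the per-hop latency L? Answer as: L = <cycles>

From hop 0 (2) to hop 1 (6): +4 cycles.
Per-hop latency L = Δcyc = 4.

L = 4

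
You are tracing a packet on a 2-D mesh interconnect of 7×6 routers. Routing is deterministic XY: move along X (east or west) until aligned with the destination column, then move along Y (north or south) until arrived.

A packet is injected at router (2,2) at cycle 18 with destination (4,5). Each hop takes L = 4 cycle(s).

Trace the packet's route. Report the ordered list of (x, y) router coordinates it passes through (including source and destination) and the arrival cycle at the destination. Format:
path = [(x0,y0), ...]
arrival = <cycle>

src (2,2)  cyc=18
E→(3,2)  cyc=22
E→(4,2)  cyc=26
N→(4,3)  cyc=30
N→(4,4)  cyc=34
N→(4,5)  cyc=38

path = [(2,2), (3,2), (4,2), (4,3), (4,4), (4,5)]
arrival = 38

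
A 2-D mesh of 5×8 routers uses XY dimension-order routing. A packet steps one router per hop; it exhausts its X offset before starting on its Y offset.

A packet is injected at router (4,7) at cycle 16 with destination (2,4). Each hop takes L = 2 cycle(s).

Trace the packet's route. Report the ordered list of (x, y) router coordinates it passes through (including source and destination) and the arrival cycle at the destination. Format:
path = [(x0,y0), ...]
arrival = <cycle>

hop 0: (4,7) @ cyc 16
hop 1: (3,7) @ cyc 18  [W]
hop 2: (2,7) @ cyc 20  [W]
hop 3: (2,6) @ cyc 22  [S]
hop 4: (2,5) @ cyc 24  [S]
hop 5: (2,4) @ cyc 26  [S]

path = [(4,7), (3,7), (2,7), (2,6), (2,5), (2,4)]
arrival = 26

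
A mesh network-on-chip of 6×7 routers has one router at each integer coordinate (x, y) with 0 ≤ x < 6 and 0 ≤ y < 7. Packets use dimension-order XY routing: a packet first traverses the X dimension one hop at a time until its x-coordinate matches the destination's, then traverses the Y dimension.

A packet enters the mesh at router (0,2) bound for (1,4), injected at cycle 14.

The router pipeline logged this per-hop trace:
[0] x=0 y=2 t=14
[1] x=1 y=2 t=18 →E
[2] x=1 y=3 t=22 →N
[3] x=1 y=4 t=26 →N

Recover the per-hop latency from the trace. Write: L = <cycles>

L = 4

From hop 0 (14) to hop 1 (18): +4 cycles.
Each hop adds L, hence L = 4.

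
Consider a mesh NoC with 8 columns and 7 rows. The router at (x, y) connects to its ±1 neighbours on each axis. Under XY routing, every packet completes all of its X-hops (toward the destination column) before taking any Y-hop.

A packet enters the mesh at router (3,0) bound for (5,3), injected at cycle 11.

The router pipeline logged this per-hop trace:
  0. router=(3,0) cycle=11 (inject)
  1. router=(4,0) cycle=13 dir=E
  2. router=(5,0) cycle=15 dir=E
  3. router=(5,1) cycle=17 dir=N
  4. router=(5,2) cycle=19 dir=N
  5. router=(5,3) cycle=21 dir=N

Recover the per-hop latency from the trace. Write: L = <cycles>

L = 2

cyc[1] − cyc[0] = 13 − 11 = 2.
Per-hop latency L = Δcyc = 2.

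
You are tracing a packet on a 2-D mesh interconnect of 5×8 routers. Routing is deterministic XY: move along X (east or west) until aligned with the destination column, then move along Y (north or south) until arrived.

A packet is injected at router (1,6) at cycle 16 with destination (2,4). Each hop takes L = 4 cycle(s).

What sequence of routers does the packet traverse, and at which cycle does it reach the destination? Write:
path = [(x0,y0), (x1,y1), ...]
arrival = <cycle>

path = [(1,6), (2,6), (2,5), (2,4)]
arrival = 28

[0] x=1 y=6 t=16
[1] x=2 y=6 t=20 →E
[2] x=2 y=5 t=24 →S
[3] x=2 y=4 t=28 →S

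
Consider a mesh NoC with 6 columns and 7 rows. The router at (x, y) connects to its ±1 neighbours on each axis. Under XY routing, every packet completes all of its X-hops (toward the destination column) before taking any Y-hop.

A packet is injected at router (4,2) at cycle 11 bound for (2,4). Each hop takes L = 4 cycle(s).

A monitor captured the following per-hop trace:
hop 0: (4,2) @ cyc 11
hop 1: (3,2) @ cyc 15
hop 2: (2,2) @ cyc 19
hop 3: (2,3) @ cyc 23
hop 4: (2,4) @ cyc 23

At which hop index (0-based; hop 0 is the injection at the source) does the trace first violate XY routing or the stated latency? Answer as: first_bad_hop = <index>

first_bad_hop = 4

check 1→ d=(-1,0) cyc+4: ok
check 2→ d=(-1,0) cyc+4: ok
check 3→ d=(0,1) cyc+4: ok
check 4→ d=(0,1) cyc+0: BAD: Δcyc=0≠L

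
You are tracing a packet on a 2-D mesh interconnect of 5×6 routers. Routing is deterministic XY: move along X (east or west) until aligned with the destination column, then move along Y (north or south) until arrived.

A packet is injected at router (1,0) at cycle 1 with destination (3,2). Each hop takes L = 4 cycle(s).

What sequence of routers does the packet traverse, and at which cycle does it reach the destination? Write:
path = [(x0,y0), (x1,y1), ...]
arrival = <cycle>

path = [(1,0), (2,0), (3,0), (3,1), (3,2)]
arrival = 17

#0 — 1,0 | c1
#1 — 2,0 | c5 | E
#2 — 3,0 | c9 | E
#3 — 3,1 | c13 | N
#4 — 3,2 | c17 | N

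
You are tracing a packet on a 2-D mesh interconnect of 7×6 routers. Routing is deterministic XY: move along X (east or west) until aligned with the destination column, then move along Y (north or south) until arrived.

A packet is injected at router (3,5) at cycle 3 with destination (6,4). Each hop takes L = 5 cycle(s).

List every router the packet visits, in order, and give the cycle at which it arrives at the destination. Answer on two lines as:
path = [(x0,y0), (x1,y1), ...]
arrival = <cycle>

t=3: at (3,5)
t=8: at (4,5) after E
t=13: at (5,5) after E
t=18: at (6,5) after E
t=23: at (6,4) after S

path = [(3,5), (4,5), (5,5), (6,5), (6,4)]
arrival = 23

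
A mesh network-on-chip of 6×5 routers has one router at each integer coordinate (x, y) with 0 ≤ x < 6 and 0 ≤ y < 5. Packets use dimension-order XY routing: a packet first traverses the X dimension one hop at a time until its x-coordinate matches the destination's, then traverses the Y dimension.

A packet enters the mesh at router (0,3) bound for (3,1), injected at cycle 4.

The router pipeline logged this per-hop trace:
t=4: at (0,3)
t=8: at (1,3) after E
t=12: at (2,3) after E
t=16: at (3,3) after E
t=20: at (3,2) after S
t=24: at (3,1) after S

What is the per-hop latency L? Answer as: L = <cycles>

L = 4

Δcyc across hop 0→1: 8 − 4 = 4.
Each hop adds L, hence L = 4.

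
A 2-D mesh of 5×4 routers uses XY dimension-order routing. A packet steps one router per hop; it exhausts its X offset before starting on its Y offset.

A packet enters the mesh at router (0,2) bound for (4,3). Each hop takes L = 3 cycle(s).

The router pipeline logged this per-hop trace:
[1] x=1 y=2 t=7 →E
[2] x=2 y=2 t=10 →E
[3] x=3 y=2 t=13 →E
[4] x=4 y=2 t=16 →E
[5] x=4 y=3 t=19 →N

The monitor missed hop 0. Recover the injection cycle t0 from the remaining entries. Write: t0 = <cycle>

t0 = 4

The first recorded entry is hop 1 at cycle 7.
Therefore t0 = 7 − L = 4.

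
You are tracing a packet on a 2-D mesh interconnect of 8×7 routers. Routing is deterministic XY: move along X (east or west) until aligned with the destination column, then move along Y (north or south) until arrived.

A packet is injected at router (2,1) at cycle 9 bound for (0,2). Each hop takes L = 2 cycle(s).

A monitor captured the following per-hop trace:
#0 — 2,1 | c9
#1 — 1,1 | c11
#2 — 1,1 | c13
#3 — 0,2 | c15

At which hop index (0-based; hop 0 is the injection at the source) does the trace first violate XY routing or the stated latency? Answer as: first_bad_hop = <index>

  1: Δx=-1 Δy=+0 Δt=2 [ok]
  2: Δx=+0 Δy=+0 Δt=2 [BAD: non-unit step]

first_bad_hop = 2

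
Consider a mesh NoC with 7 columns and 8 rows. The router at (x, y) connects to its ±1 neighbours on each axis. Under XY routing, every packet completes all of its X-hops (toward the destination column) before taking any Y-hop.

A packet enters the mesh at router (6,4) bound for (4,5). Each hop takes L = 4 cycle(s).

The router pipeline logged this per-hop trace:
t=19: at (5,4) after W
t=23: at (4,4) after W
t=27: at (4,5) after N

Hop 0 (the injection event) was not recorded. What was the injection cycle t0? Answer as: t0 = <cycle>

t0 = 15

cyc[1] = 19 and cyc[k] = t0 + k·L for every k.
Subtract one hop: t0 = 19 − 4 = 15.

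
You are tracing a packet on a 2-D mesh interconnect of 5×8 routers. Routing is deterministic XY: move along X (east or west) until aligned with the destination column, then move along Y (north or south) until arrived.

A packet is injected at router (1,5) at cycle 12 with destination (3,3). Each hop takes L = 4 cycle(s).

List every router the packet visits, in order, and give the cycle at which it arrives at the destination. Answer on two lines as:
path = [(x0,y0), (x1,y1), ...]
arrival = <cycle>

path = [(1,5), (2,5), (3,5), (3,4), (3,3)]
arrival = 28

#0 — 1,5 | c12
#1 — 2,5 | c16 | E
#2 — 3,5 | c20 | E
#3 — 3,4 | c24 | S
#4 — 3,3 | c28 | S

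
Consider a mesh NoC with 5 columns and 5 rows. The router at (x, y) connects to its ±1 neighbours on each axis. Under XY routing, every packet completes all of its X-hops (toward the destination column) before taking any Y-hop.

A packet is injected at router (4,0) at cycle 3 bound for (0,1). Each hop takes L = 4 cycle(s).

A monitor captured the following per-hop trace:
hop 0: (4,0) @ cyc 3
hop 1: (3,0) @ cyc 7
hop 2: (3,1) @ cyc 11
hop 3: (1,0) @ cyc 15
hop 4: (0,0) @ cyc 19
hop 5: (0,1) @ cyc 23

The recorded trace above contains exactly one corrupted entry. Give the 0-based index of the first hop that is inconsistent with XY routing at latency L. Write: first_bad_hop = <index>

first_bad_hop = 2

check 1→ d=(-1,0) cyc+4: ok
check 2→ d=(0,1) cyc+4: BAD: Y-move but x=3≠0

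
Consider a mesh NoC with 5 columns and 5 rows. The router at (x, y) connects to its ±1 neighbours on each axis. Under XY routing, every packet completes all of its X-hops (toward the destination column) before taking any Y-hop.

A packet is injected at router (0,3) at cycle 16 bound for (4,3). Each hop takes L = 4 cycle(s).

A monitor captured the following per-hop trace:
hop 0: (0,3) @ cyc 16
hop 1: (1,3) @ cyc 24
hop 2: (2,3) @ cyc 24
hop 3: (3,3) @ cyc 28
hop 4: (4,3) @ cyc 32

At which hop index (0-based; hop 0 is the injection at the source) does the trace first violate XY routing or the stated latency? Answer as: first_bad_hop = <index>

check 1→ d=(1,0) cyc+8: BAD: Δcyc=8≠L

first_bad_hop = 1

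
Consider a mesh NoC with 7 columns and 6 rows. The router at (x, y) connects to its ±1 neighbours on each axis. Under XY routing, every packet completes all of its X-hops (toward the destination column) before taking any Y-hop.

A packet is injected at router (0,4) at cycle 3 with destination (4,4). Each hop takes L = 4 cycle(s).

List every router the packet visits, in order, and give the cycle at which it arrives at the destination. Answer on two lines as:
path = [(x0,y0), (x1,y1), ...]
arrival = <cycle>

path = [(0,4), (1,4), (2,4), (3,4), (4,4)]
arrival = 19

#0 — 0,4 | c3
#1 — 1,4 | c7 | E
#2 — 2,4 | c11 | E
#3 — 3,4 | c15 | E
#4 — 4,4 | c19 | E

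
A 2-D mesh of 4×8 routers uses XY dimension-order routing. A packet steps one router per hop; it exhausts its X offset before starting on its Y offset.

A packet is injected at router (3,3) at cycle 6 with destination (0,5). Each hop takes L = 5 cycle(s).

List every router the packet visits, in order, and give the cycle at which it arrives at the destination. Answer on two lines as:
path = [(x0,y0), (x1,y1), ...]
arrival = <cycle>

#0 — 3,3 | c6
#1 — 2,3 | c11 | W
#2 — 1,3 | c16 | W
#3 — 0,3 | c21 | W
#4 — 0,4 | c26 | N
#5 — 0,5 | c31 | N

path = [(3,3), (2,3), (1,3), (0,3), (0,4), (0,5)]
arrival = 31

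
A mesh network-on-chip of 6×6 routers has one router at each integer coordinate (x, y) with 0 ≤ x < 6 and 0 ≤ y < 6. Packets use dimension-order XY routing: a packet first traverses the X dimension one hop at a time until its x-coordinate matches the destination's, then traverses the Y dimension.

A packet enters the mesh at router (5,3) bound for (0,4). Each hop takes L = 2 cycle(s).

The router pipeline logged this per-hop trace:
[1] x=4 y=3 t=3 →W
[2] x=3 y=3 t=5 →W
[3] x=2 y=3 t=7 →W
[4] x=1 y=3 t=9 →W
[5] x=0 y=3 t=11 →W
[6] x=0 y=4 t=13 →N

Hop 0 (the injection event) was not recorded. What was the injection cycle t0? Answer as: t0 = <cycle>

t0 = 1

At hop 1 the cycle is 3; in general cyc_k = t0 + kL.
Therefore t0 = 3 − L = 1.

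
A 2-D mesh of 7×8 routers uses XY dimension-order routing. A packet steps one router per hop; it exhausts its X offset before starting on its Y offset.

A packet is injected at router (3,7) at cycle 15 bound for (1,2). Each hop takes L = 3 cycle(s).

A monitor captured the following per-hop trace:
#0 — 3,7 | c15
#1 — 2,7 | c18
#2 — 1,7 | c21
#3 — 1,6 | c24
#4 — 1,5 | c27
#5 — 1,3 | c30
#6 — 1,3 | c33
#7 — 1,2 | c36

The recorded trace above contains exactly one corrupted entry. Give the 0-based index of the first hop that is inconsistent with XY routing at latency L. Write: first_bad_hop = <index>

first_bad_hop = 5

hop 1: step (-1,+0), +3 cyc — ok
hop 2: step (-1,+0), +3 cyc — ok
hop 3: step (+0,-1), +3 cyc — ok
hop 4: step (+0,-1), +3 cyc — ok
hop 5: step (+0,-2), +3 cyc — BAD: non-unit step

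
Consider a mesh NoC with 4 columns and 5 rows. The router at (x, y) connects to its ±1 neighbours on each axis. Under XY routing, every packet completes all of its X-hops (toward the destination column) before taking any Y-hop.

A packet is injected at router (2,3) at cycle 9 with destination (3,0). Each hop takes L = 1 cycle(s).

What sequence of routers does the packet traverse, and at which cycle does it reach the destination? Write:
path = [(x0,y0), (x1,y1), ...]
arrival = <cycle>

path = [(2,3), (3,3), (3,2), (3,1), (3,0)]
arrival = 13

[0] x=2 y=3 t=9
[1] x=3 y=3 t=10 →E
[2] x=3 y=2 t=11 →S
[3] x=3 y=1 t=12 →S
[4] x=3 y=0 t=13 →S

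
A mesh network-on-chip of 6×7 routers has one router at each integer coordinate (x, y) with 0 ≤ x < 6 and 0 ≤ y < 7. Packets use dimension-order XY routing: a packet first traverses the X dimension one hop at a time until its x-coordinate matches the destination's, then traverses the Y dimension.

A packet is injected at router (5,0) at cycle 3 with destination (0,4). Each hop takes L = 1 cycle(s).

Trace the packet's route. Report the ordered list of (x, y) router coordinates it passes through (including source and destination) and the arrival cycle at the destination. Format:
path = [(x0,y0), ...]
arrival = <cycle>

[0] x=5 y=0 t=3
[1] x=4 y=0 t=4 →W
[2] x=3 y=0 t=5 →W
[3] x=2 y=0 t=6 →W
[4] x=1 y=0 t=7 →W
[5] x=0 y=0 t=8 →W
[6] x=0 y=1 t=9 →N
[7] x=0 y=2 t=10 →N
[8] x=0 y=3 t=11 →N
[9] x=0 y=4 t=12 →N

path = [(5,0), (4,0), (3,0), (2,0), (1,0), (0,0), (0,1), (0,2), (0,3), (0,4)]
arrival = 12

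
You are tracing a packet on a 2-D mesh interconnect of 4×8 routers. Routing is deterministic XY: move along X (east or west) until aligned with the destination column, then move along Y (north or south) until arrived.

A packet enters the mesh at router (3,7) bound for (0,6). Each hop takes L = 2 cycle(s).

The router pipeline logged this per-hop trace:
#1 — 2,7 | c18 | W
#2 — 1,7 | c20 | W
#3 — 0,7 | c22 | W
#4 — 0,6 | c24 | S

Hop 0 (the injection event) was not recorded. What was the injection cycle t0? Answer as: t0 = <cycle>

The first recorded entry is hop 1 at cycle 18.
Subtract one hop: t0 = 18 − 2 = 16.

t0 = 16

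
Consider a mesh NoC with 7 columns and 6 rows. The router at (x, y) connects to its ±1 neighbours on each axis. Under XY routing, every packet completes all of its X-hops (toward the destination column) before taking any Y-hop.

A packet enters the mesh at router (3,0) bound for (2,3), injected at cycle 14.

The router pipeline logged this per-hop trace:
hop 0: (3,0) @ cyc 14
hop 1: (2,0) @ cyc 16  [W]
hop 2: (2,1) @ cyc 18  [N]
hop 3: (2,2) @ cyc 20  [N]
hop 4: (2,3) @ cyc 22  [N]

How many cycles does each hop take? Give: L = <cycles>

From hop 0 (14) to hop 1 (16): +2 cycles.
One hop costs L cycles, so L = 2.

L = 2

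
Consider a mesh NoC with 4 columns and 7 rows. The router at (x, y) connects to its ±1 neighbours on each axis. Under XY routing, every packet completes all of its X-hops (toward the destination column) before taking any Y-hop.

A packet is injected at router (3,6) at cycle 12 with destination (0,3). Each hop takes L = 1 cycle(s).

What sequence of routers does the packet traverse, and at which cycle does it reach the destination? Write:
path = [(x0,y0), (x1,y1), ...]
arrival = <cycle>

  0. router=(3,6) cycle=12 (inject)
  1. router=(2,6) cycle=13 dir=W
  2. router=(1,6) cycle=14 dir=W
  3. router=(0,6) cycle=15 dir=W
  4. router=(0,5) cycle=16 dir=S
  5. router=(0,4) cycle=17 dir=S
  6. router=(0,3) cycle=18 dir=S

path = [(3,6), (2,6), (1,6), (0,6), (0,5), (0,4), (0,3)]
arrival = 18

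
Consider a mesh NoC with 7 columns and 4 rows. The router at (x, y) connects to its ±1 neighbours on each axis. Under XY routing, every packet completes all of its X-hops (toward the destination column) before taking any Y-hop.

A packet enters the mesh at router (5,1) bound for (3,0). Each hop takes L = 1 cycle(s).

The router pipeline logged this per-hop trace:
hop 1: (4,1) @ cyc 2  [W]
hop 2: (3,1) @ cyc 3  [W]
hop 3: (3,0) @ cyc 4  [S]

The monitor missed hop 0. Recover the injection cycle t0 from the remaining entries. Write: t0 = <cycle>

t0 = 1

Hop 1 reached at cycle 2; hop k is at t0 + k·L.
Subtract one hop: t0 = 2 − 1 = 1.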